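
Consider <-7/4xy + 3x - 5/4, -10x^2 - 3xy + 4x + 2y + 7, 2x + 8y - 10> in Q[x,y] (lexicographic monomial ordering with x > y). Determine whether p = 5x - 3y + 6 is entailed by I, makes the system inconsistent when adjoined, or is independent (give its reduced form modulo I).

Adjoining 5x - 3y + 6 makes the ideal the whole ring: the system is inconsistent.

First compute the reduced Gröbner basis of I by Buchberger's algorithm.
f_1 = -7/4xy + 3x - 5/4, LT = xy.
f_2 = -10x^2 - 3xy + 4x + 2y + 7, LT = x^2.
f_3 = 2x + 8y - 10, LT = x.

S(f_1,f_2): lcm = x^2y. S = -12/7x^2 - 3/10xy^2 + 2/5xy + 5/7x + 1/5y^2 + 7/10y.
  leading term x^2: subtract (6/35)·f_2 from -12/7x^2 - 3/10xy^2 + 2/5xy + 5/7x + 1/5y^2 + 7/10y → -3/10xy^2 + 32/35xy + 1/35x + 1/5y^2 + 5/14y - 6/5
  leading term xy^2: subtract (6/35y)·f_1 from -3/10xy^2 + 32/35xy + 1/35x + 1/5y^2 + 5/14y - 6/5 → 2/5xy + 1/35x + 1/5y^2 + 4/7y - 6/5
  leading term xy: subtract (-8/35)·f_1 from 2/5xy + 1/35x + 1/5y^2 + 4/7y - 6/5 → 5/7x + 1/5y^2 + 4/7y - 52/35
  leading term x: subtract (5/14)·f_3 from 5/7x + 1/5y^2 + 4/7y - 52/35 → 1/5y^2 - 16/7y + 73/35
  leading term y^2: no divisor's leading term divides it; move 1/5y^2 to the remainder.
  leading term y: no divisor's leading term divides it; move -16/7y to the remainder.
  leading term 1: no divisor's leading term divides it; move 73/35 to the remainder.
  remainder 1/5y^2 - 16/7y + 73/35 ≠ 0; add h_4 = 1/5y^2 - 16/7y + 73/35 to the basis.

S(f_1,f_3): lcm = xy. S = -12/7x - 4y^2 + 5y + 5/7.
  leading term x: subtract (-6/7)·f_3 from -12/7x - 4y^2 + 5y + 5/7 → -4y^2 + 83/7y - 55/7
  leading term y^2: subtract (-20)·h_4 from -4y^2 + 83/7y - 55/7 → -237/7y + 237/7
  leading term y: no divisor's leading term divides it; move -237/7y to the remainder.
  leading term 1: no divisor's leading term divides it; move 237/7 to the remainder.
  remainder -237/7y + 237/7 ≠ 0; add h_5 = -237/7y + 237/7 to the basis.

The other S-polynomials (S(f_2,f_3), S(f_1,h_4), S(f_2,h_4), S(f_3,h_4), S(f_1,h_5), S(f_2,h_5), S(f_3,h_5), S(h_4,h_5)) all reduce to 0 modulo the current basis, so we have a Gröbner basis.
Inter-reduce: drop elements whose leading term is divisible by another's, tail-reduce, and make monic.
Reduced Gröbner basis: {x - 1, y - 1}.
Label its elements g_1 = x - 1, g_2 = y - 1.

Reduce p = 5x - 3y + 6 modulo G:
  leading term x: subtract (5)·g_1 from 5x - 3y + 6 → -3y + 11
  leading term y: subtract (-3)·g_2 from -3y + 11 → 8
  leading term 1: no divisor's leading term divides it; move 8 to the remainder.
  normal form = 8.
The normal form is nonzero, so p ∉ I. Since p minus its normal form lies in I, I + (p) = I + (r) where r = 8; decide whether this ideal is the whole ring.
Here r = 8 is a nonzero constant, hence a unit: 1 ∈ I + (p), the Gröbner basis of I + (p) is {1}, and the enlarged system has no common solution — adjoining p is inconsistent.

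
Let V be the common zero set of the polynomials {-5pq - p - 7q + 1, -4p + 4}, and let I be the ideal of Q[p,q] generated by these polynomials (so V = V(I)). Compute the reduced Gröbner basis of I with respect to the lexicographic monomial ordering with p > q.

f_1 = -5pq - p - 7q + 1, LT = pq.
f_2 = -4p + 4, LT = p.

S(f_1,f_2): lcm = pq. S = 1/5p + 12/5q - 1/5.
  leading term p: subtract (-1/20)·f_2 from 1/5p + 12/5q - 1/5 → 12/5q
  leading term q: no divisor's leading term divides it; move 12/5q to the remainder.
  remainder 12/5q ≠ 0; add g_3 = 12/5q to the basis.

S(f_1,g_3): lcm = pq. S = 1/5p + 7/5q - 1/5.
  leading term p: subtract (-1/20)·f_2 from 1/5p + 7/5q - 1/5 → 7/5q
  leading term q: subtract (7/12)·g_3 from 7/5q → 0
  remainder 0.

S(f_2,g_3): leading monomials are coprime, so the S-polynomial reduces to 0 (Buchberger's first criterion).
Every S-polynomial of the final basis reduces to 0, so we have a Gröbner basis.
Inter-reduce: drop elements whose leading term is divisible by another's, tail-reduce, and make monic.

G = {p - 1, q}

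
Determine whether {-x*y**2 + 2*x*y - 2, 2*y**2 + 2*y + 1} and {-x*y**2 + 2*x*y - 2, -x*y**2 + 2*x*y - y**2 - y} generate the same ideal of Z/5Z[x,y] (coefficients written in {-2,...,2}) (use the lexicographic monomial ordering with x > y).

Yes, the ideals are equal.

Since reduced Gröbner bases are canonical representatives of ideals under a given ordering, it suffices to compute and compare them.
Buchberger on the first generating set:
f_1 = -x*y**2 + 2*x*y - 2, LT = x*y**2.
f_2 = 2*y**2 + 2*y + 1, LT = y**2.

S(f_1,f_2): lcm = x*y**2. S = 2*x*y + 2*x + 2.
  leading term x*y: no divisor's leading term divides it; move 2*x*y to the remainder.
  leading term x: no divisor's leading term divides it; move 2*x to the remainder.
  leading term 1: no divisor's leading term divides it; move 2 to the remainder.
  remainder 2*x*y + 2*x + 2 ≠ 0; add g_3 = 2*x*y + 2*x + 2 to the basis.

S(f_1,g_3): lcm = x*y**2. S = 2*x*y - y + 2.
  leading term x*y: subtract (1)·g_3 from 2*x*y - y + 2 → -2*x - y
  leading term x: no divisor's leading term divides it; move -2*x to the remainder.
  leading term y: no divisor's leading term divides it; move -y to the remainder.
  remainder -2*x - y ≠ 0; add g_4 = -2*x - y to the basis.

S(f_2,g_3): lcm = x*y**2. S = -2*x - y.
  leading term x: subtract (1)·g_4 from -2*x - y → 0
  remainder 0.

S(f_1,g_4): lcm = x*y**2. S = -2*x*y + 2*y**3 + 2.
  leading term x*y: subtract (-1)·g_3 from -2*x*y + 2*y**3 + 2 → 2*x + 2*y**3 - 1
  leading term x: subtract (-1)·g_4 from 2*x + 2*y**3 - 1 → 2*y**3 - y - 1
  leading term y**3: subtract (y)·f_2 from 2*y**3 - y - 1 → -2*y**2 - 2*y - 1
  leading term y**2: subtract (-1)·f_2 from -2*y**2 - 2*y - 1 → 0
  remainder 0.

S(f_2,g_4): leading monomials are coprime, so the S-polynomial reduces to 0 (Buchberger's first criterion).
S(g_3,g_4): lcm = x*y. S = x + 2*y**2 + 1.
  leading term x: subtract (2)·g_4 from x + 2*y**2 + 1 → 2*y**2 + 2*y + 1
  leading term y**2: subtract (1)·f_2 from 2*y**2 + 2*y + 1 → 0
  remainder 0.

Every S-polynomial of the final basis reduces to 0, so we have a Gröbner basis.
Inter-reduce: drop elements whose leading term is divisible by another's, tail-reduce, and make monic.
Reduced Gröbner basis: {x - 2*y, y**2 + y - 2}.

Buchberger on the second generating set:
h_1 = -x*y**2 + 2*x*y - 2, LT = x*y**2.
h_2 = -x*y**2 + 2*x*y - y**2 - y, LT = x*y**2.

S(h_1,h_2): lcm = x*y**2. S = -y**2 - y + 2.
  leading term y**2: no divisor's leading term divides it; move -y**2 to the remainder.
  leading term y: no divisor's leading term divides it; move -y to the remainder.
  leading term 1: no divisor's leading term divides it; move 2 to the remainder.
  remainder -y**2 - y + 2 ≠ 0; add k_3 = -y**2 - y + 2 to the basis.

S(h_1,k_3): lcm = x*y**2. S = 2*x*y + 2*x + 2.
  leading term x*y: no divisor's leading term divides it; move 2*x*y to the remainder.
  leading term x: no divisor's leading term divides it; move 2*x to the remainder.
  leading term 1: no divisor's leading term divides it; move 2 to the remainder.
  remainder 2*x*y + 2*x + 2 ≠ 0; add k_4 = 2*x*y + 2*x + 2 to the basis.

S(h_2,k_3): lcm = x*y**2. S = 2*x*y + 2*x + y**2 + y.
  leading term x*y: subtract (1)·k_4 from 2*x*y + 2*x + y**2 + y → y**2 + y - 2
  leading term y**2: subtract (-1)·k_3 from y**2 + y - 2 → 0
  remainder 0.

S(h_1,k_4): lcm = x*y**2. S = 2*x*y - y + 2.
  leading term x*y: subtract (1)·k_4 from 2*x*y - y + 2 → -2*x - y
  leading term x: no divisor's leading term divides it; move -2*x to the remainder.
  leading term y: no divisor's leading term divides it; move -y to the remainder.
  remainder -2*x - y ≠ 0; add k_5 = -2*x - y to the basis.

S(h_2,k_4): lcm = x*y**2. S = 2*x*y + y**2.
  leading term x*y: subtract (1)·k_4 from 2*x*y + y**2 → -2*x + y**2 - 2
  leading term x: subtract (1)·k_5 from -2*x + y**2 - 2 → y**2 + y - 2
  leading term y**2: subtract (-1)·k_3 from y**2 + y - 2 → 0
  remainder 0.

S(k_3,k_4): lcm = x*y**2. S = -2*x - y.
  leading term x: subtract (1)·k_5 from -2*x - y → 0
  remainder 0.

S(h_1,k_5): lcm = x*y**2. S = -2*x*y + 2*y**3 + 2.
  leading term x*y: subtract (-1)·k_4 from -2*x*y + 2*y**3 + 2 → 2*x + 2*y**3 - 1
  leading term x: subtract (-1)·k_5 from 2*x + 2*y**3 - 1 → 2*y**3 - y - 1
  leading term y**3: subtract (-2*y)·k_3 from 2*y**3 - y - 1 → -2*y**2 - 2*y - 1
  leading term y**2: subtract (2)·k_3 from -2*y**2 - 2*y - 1 → 0
  remainder 0.

S(h_2,k_5): lcm = x*y**2. S = -2*x*y + 2*y**3 + y**2 + y.
  leading term x*y: subtract (-1)·k_4 from -2*x*y + 2*y**3 + y**2 + y → 2*x + 2*y**3 + y**2 + y + 2
  leading term x: subtract (-1)·k_5 from 2*x + 2*y**3 + y**2 + y + 2 → 2*y**3 + y**2 + 2
  leading term y**3: subtract (-2*y)·k_3 from 2*y**3 + y**2 + 2 → -y**2 - y + 2
  leading term y**2: subtract (1)·k_3 from -y**2 - y + 2 → 0
  remainder 0.

S(k_3,k_5): leading monomials are coprime, so the S-polynomial reduces to 0 (Buchberger's first criterion).
S(k_4,k_5): lcm = x*y. S = x + 2*y**2 + 1.
  leading term x: subtract (2)·k_5 from x + 2*y**2 + 1 → 2*y**2 + 2*y + 1
  leading term y**2: subtract (-2)·k_3 from 2*y**2 + 2*y + 1 → 0
  remainder 0.

Every S-polynomial of the final basis reduces to 0, so we have a Gröbner basis.
Inter-reduce: drop elements whose leading term is divisible by another's, tail-reduce, and make monic.
Reduced Gröbner basis: {x - 2*y, y**2 + y - 2}.

These coincide, so the ideals are equal.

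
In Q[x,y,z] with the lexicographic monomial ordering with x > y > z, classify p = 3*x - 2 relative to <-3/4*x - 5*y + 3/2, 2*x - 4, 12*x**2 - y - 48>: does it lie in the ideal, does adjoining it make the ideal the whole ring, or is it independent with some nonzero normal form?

First compute the reduced Gröbner basis of I by Buchberger's algorithm.
f_1 = -3/4*x - 5*y + 3/2, LT = x.
f_2 = 2*x - 4, LT = x.
f_3 = 12*x**2 - y - 48, LT = x**2.

S(f_1,f_2): lcm = x. S = 20/3*y.
  leading term y: no divisor's leading term divides it; move 20/3*y to the remainder.
  remainder 20/3*y ≠ 0; add h_4 = 20/3*y to the basis.

The other S-polynomials (S(f_1,f_3), S(f_2,f_3), S(f_1,h_4), S(f_2,h_4), S(f_3,h_4)) all reduce to 0 modulo the current basis, so we have a Gröbner basis.
Inter-reduce: drop elements whose leading term is divisible by another's, tail-reduce, and make monic.
Reduced Gröbner basis: {x - 2, y}.
Label its elements g_1 = x - 2, g_2 = y.

Reduce p = 3*x - 2 modulo G:
  leading term x: subtract (3)·g_1 from 3*x - 2 → 4
  leading term 1: no divisor's leading term divides it; move 4 to the remainder.
  normal form = 4.
The normal form is nonzero, so p ∉ I. Since p minus its normal form lies in I, I + (p) = I + (r) where r = 4; decide whether this ideal is the whole ring.
Here r = 4 is a nonzero constant, hence a unit: 1 ∈ I + (p), the Gröbner basis of I + (p) is {1}, and the enlarged system has no common solution — adjoining p is inconsistent.

Adjoining 3*x - 2 makes the ideal the whole ring: the system is inconsistent.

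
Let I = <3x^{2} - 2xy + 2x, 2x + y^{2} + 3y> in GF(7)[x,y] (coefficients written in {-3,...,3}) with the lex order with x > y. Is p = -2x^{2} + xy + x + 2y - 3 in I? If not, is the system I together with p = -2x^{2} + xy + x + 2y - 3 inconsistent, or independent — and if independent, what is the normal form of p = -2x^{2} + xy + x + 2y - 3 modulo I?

-2x^{2} + xy + x + 2y - 3 is independent of I; its normal form modulo I is -y^{3} - 3y^{2} + 2y - 3.

First compute the reduced Gröbner basis of I by Buchberger's algorithm.
f_1 = 3x^{2} - 2xy + 2x, LT = x^{2}.
f_2 = 2x + y^{2} + 3y, LT = x.

S(f_1,f_2): lcm = x^{2}. S = 3xy^{2} - xy + 3x.
  reduce S modulo (f_1, f_2):
  remainder 2y^{4} + 3y^{3} - y ≠ 0; add h_3 = 2y^{4} + 3y^{3} - y to the basis.

The other S-polynomials (S(f_1,h_3), S(f_2,h_3)) all reduce to 0 modulo the current basis, so we have a Gröbner basis.
Inter-reduce: drop elements whose leading term is divisible by another's, tail-reduce, and make monic.
Reduced Gröbner basis: {x - 3y^{2} - 2y, y^{4} - 2y^{3} + 3y}.
Label its elements g_1 = x - 3y^{2} - 2y, g_2 = y^{4} - 2y^{3} + 3y.

Reduce p = -2x^{2} + xy + x + 2y - 3 modulo G:
  leading term x^{2}: subtract (-2x)·g_1 from -2x^{2} + xy + x + 2y - 3 → xy^{2} - 3xy + x + 2y - 3
  leading term xy^{2}: subtract (y^{2})·g_1 from xy^{2} - 3xy + x + 2y - 3 → -3xy + x + 3y^{4} + 2y^{3} + 2y - 3
  leading term xy: subtract (-3y)·g_1 from -3xy + x + 3y^{4} + 2y^{3} + 2y - 3 → x + 3y^{4} + y^{2} + 2y - 3
  leading term x: subtract (1)·g_1 from x + 3y^{4} + y^{2} + 2y - 3 → 3y^{4} - 3y^{2} - 3y - 3
  leading term y^{4}: subtract (3)·g_2 from 3y^{4} - 3y^{2} - 3y - 3 → -y^{3} - 3y^{2} + 2y - 3
  leading term y^{3}: no divisor's leading term divides it; move -y^{3} to the remainder.
  leading term y^{2}: no divisor's leading term divides it; move -3y^{2} to the remainder.
  leading term y: no divisor's leading term divides it; move 2y to the remainder.
  leading term 1: no divisor's leading term divides it; move -3 to the remainder.
  normal form = -y^{3} - 3y^{2} + 2y - 3.
The normal form is nonzero, so p ∉ I. Since p minus its normal form lies in I, I + (p) = I + (r) where r = -y^{3} - 3y^{2} + 2y - 3; decide whether this ideal is the whole ring.
Run Buchberger on G together with r (pairs among the g_i already reduce to 0 since G is a Gröbner basis):
g_1 = x - 3y^{2} - 2y, LT = x.
g_2 = y^{4} - 2y^{3} + 3y, LT = y^{4}.
r = -y^{3} - 3y^{2} + 2y - 3, LT = y^{3}.

S(g_2,r): lcm = y^{4}. S = 2y^{3} + 2y^{2}.
  reduce S modulo (g_1, g_2, r):
  remainder 3y^{2} - 3y + 1 ≠ 0; add m_4 = 3y^{2} - 3y + 1 to the basis.

S(g_2,m_4): lcm = y^{4}. S = -y^{3} + 2y^{2} + 3y.
  reduce S modulo (g_1, g_2, r, m_4):
  remainder -y - 1 ≠ 0; add m_5 = -y - 1 to the basis.

The other S-polynomials (S(g_1,g_2), S(g_1,r), S(g_1,m_4), S(r,m_4), S(g_1,m_5), S(g_2,m_5), S(r,m_5), S(m_4,m_5)) all reduce to 0 modulo the current basis, so we have a Gröbner basis.
Inter-reduce: drop elements whose leading term is divisible by another's, tail-reduce, and make monic.
Reduced Gröbner basis: {x - 1, y + 1}.
The reduced Gröbner basis of I + (p) is {x - 1, y + 1} ≠ {1}, a proper ideal, so the enlarged system stays consistent: p is independent of I, with normal form -y^{3} - 3y^{2} + 2y - 3.

Ideal membership is decidable via reduction modulo a Gröbner basis.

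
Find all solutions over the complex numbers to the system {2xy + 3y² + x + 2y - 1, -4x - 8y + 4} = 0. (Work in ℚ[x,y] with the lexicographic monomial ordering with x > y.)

Compute a lex Gröbner basis by Buchberger's algorithm.
f_1 = 2xy + x + 3y² + 2y - 1, LT = xy.
f_2 = -4x - 8y + 4, LT = x.

S(f_1,f_2): lcm = xy. S = ½x - ½y² + 2y - ½.
  leading term x: subtract (-⅛)·f_2 from ½x - ½y² + 2y - ½ → -½y² + y
  leading term y²: no divisor's leading term divides it; move -½y² to the remainder.
  leading term y: no divisor's leading term divides it; move y to the remainder.
  remainder -½y² + y ≠ 0; add h_3 = -½y² + y to the basis.

The other S-polynomials (S(f_1,h_3), S(f_2,h_3)) all reduce to 0 modulo the current basis, so we have a Gröbner basis.
Inter-reduce: drop elements whose leading term is divisible by another's, tail-reduce, and make monic.
Reduced Gröbner basis: {x + 2y - 1, y² - 2y}.

The lex basis is triangular: the last element involves only y. Solving y² - 2y = 0 gives y ∈ {0, 2}; substituting each value into the earlier elements determines the remaining variables.
  y = 0: the earlier basis element becomes x - 1 = 0, giving x = 1 — point (1, 0).
  y = 2: the earlier basis element becomes x + 3 = 0, giving x = -3 — point (-3, 2).
Check: every point annihilates each of the original generators.

{(1, 0), (-3, 2)}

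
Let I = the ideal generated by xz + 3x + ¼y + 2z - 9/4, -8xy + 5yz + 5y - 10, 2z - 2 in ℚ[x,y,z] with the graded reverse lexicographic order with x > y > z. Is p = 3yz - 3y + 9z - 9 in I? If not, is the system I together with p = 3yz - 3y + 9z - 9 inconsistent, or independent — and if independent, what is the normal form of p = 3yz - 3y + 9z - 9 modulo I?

First compute the reduced Gröbner basis of I by Buchberger's algorithm.
f_1 = xz + 3x + ¼y + 2z - 9/4, LT = xz.
f_2 = -8xy + 5yz + 5y - 10, LT = xy.
f_3 = 2z - 2, LT = z.

S(f_1,f_2): lcm = xyz. S = ⅝yz² + 3xy + ¼y² + 21/8yz - 9/4y - 5/4z.
  reduce S modulo (f_1, f_2, f_3):
  remainder ¼y² + 19/4y - 5 ≠ 0; add h_4 = ¼y² + 19/4y - 5 to the basis.

S(f_1,f_3): lcm = xz. S = 4x + ¼y + 2z - 9/4.
  reduce S modulo (f_1, f_2, f_3, h_4):
  remainder 4x + ¼y - ¼ ≠ 0; add h_5 = 4x + ¼y - ¼ to the basis.

The other S-polynomials (S(f_2,f_3), S(f_1,h_4), S(f_2,h_4), S(f_3,h_4), S(f_1,h_5), S(f_2,h_5), S(f_3,h_5), S(h_4,h_5)) all reduce to 0 modulo the current basis, so we have a Gröbner basis.
Inter-reduce: drop elements whose leading term is divisible by another's, tail-reduce, and make monic.
Reduced Gröbner basis: {y² + 19y - 20, x + 1/16y - 1/16, z - 1}.
Label its elements g_1 = y² + 19y - 20, g_2 = x + 1/16y - 1/16, g_3 = z - 1.

Reduce p = 3yz - 3y + 9z - 9 modulo G:
  leading term yz: subtract (3y)·g_3 from 3yz - 3y + 9z - 9 → 9z - 9
  leading term z: subtract (9)·g_3 from 9z - 9 → 0
  normal form = 0.
Since the normal form is 0, p ∈ I.

Ideal membership is decidable via reduction modulo a Gröbner basis.

3yz - 3y + 9z - 9 lies in I (it reduces to 0).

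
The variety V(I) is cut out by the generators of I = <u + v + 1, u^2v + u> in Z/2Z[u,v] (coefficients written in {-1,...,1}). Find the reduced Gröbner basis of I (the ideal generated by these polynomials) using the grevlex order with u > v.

G = {v^3 + 1, u + v + 1}

f_1 = u + v + 1, LT = u.
f_2 = u^2v + u, LT = u^2v.

S(f_1,f_2): lcm = u^2v. S = uv^2 + uv + u.
  reduce S modulo (f_1, f_2):
  remainder v^3 + 1 ≠ 0; add g_3 = v^3 + 1 to the basis.

The other S-polynomials (S(f_1,g_3), S(f_2,g_3)) all reduce to 0 modulo the current basis, so we have a Gröbner basis.
Inter-reduce: drop elements whose leading term is divisible by another's, tail-reduce, and make monic.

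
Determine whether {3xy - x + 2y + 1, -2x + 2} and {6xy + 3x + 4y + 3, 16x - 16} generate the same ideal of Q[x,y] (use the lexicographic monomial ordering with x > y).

No, the ideals differ.

Since reduced Gröbner bases are canonical representatives of ideals under a given ordering, it suffices to compute and compare them.
Buchberger on the first generating set:
f_1 = 3xy - x + 2y + 1, LT = xy.
f_2 = -2x + 2, LT = x.

S(f_1,f_2): lcm = xy. S = -1/3x + 5/3y + 1/3.
  reduce S modulo (f_1, f_2):
  remainder 5/3y ≠ 0; add g_3 = 5/3y to the basis.

The other S-polynomials (S(f_1,g_3), S(f_2,g_3)) all reduce to 0 modulo the current basis, so we have a Gröbner basis.
Inter-reduce: drop elements whose leading term is divisible by another's, tail-reduce, and make monic.
Reduced Gröbner basis: {x - 1, y}.

Buchberger on the second generating set:
h_1 = 6xy + 3x + 4y + 3, LT = xy.
h_2 = 16x - 16, LT = x.

S(h_1,h_2): lcm = xy. S = 1/2x + 5/3y + 1/2.
  reduce S modulo (h_1, h_2):
  remainder 5/3y + 1 ≠ 0; add k_3 = 5/3y + 1 to the basis.

The other S-polynomials (S(h_1,k_3), S(h_2,k_3)) all reduce to 0 modulo the current basis, so we have a Gröbner basis.
Inter-reduce: drop elements whose leading term is divisible by another's, tail-reduce, and make monic.
Reduced Gröbner basis: {x - 1, y + 3/5}.

These differ, so the ideals are not equal.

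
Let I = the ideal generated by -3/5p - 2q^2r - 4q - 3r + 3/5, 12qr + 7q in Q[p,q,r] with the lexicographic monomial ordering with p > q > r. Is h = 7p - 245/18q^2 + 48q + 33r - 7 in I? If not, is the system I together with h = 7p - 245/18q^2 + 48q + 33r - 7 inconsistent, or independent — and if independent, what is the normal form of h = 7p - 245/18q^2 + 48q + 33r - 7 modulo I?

First compute the reduced Gröbner basis of I by Buchberger's algorithm.
f_1 = -3/5p - 2q^2r - 4q - 3r + 3/5, LT = p.
f_2 = 12qr + 7q, LT = qr.

S(f_1,f_2): leading monomials are coprime, so the S-polynomial reduces to 0 (Buchberger's first criterion).
Every S-polynomial of the final basis reduces to 0, so we have a Gröbner basis.
Inter-reduce: drop elements whose leading term is divisible by another's, tail-reduce, and make monic.
Reduced Gröbner basis: {p - 35/18q^2 + 20/3q + 5r - 1, qr + 7/12q}.
Label its elements g_1 = p - 35/18q^2 + 20/3q + 5r - 1, g_2 = qr + 7/12q.

Reduce h = 7p - 245/18q^2 + 48q + 33r - 7 modulo G:
  leading term p: subtract (7)·g_1 from 7p - 245/18q^2 + 48q + 33r - 7 → 4/3q - 2r
  leading term q: no divisor's leading term divides it; move 4/3q to the remainder.
  leading term r: no divisor's leading term divides it; move -2r to the remainder.
  normal form = 4/3q - 2r.
The normal form is nonzero, so h ∉ I. Since h minus its normal form lies in I, I + (h) = I + (n) where n = 4/3q - 2r; decide whether this ideal is the whole ring.
Run Buchberger on G together with n (pairs among the g_i already reduce to 0 since G is a Gröbner basis):
g_1 = p - 35/18q^2 + 20/3q + 5r - 1, LT = p.
g_2 = qr + 7/12q, LT = qr.
n = 4/3q - 2r, LT = q.

S(g_1,g_2): leading monomials are coprime, so the S-polynomial reduces to 0 (Buchberger's first criterion).
S(g_1,n): leading monomials are coprime, so the S-polynomial reduces to 0 (Buchberger's first criterion).
S(g_2,n): lcm = qr. S = 7/12q + 3/2r^2.
  leading term q: subtract (7/16)·n from 7/12q + 3/2r^2 → 3/2r^2 + 7/8r
  leading term r^2: no divisor's leading term divides it; move 3/2r^2 to the remainder.
  leading term r: no divisor's leading term divides it; move 7/8r to the remainder.
  remainder 3/2r^2 + 7/8r ≠ 0; add m_4 = 3/2r^2 + 7/8r to the basis.

S(g_1,m_4): leading monomials are coprime, so the S-polynomial reduces to 0 (Buchberger's first criterion).
S(g_2,m_4): lcm = qr^2. S = 0.
  remainder 0.

S(n,m_4): leading monomials are coprime, so the S-polynomial reduces to 0 (Buchberger's first criterion).
Every S-polynomial of the final basis reduces to 0, so we have a Gröbner basis.
Inter-reduce: drop elements whose leading term is divisible by another's, tail-reduce, and make monic.
Reduced Gröbner basis: {p + 1685/96r - 1, q - 3/2r, r^2 + 7/12r}.
The reduced Gröbner basis of I + (h) is {p + 1685/96r - 1, q - 3/2r, r^2 + 7/12r} ≠ {1}, a proper ideal, so the enlarged system stays consistent: h is independent of I, with normal form 4/3q - 2r.

7p - 245/18q^2 + 48q + 33r - 7 is independent of I; its normal form modulo I is 4/3q - 2r.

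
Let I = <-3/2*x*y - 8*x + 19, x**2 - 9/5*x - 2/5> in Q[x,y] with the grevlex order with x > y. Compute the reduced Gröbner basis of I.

G = {y**2 + 203/3*y - 206/3, x - 3/95*y - 187/95}

f_1 = -3/2*x*y - 8*x + 19, LT = x*y.
f_2 = x**2 - 9/5*x - 2/5, LT = x**2.

S(f_1,f_2): lcm = x**2*y. S = 16/3*x**2 + 9/5*x*y - 38/3*x + 2/5*y.
  leading term x**2: subtract (16/3)·f_2 from 16/3*x**2 + 9/5*x*y - 38/3*x + 2/5*y → 9/5*x*y - 46/15*x + 2/5*y + 32/15
  leading term x*y: subtract (-6/5)·f_1 from 9/5*x*y - 46/15*x + 2/5*y + 32/15 → -38/3*x + 2/5*y + 374/15
  leading term x: no divisor's leading term divides it; move -38/3*x to the remainder.
  leading term y: no divisor's leading term divides it; move 2/5*y to the remainder.
  leading term 1: no divisor's leading term divides it; move 374/15 to the remainder.
  remainder -38/3*x + 2/5*y + 374/15 ≠ 0; add g_3 = -38/3*x + 2/5*y + 374/15 to the basis.

S(f_1,g_3): lcm = x*y. S = 3/95*y**2 + 16/3*x + 187/95*y - 38/3.
  leading term y**2: no divisor's leading term divides it; move 3/95*y**2 to the remainder.
  leading term x: subtract (-8/19)·g_3 from 16/3*x + 187/95*y - 38/3 → 203/95*y - 206/95
  leading term y: no divisor's leading term divides it; move 203/95*y to the remainder.
  leading term 1: no divisor's leading term divides it; move -206/95 to the remainder.
  remainder 3/95*y**2 + 203/95*y - 206/95 ≠ 0; add g_4 = 3/95*y**2 + 203/95*y - 206/95 to the basis.

The other S-polynomials (S(f_2,g_3), S(f_1,g_4), S(f_2,g_4), S(g_3,g_4)) all reduce to 0 modulo the current basis, so we have a Gröbner basis.
Inter-reduce: drop elements whose leading term is divisible by another's, tail-reduce, and make monic.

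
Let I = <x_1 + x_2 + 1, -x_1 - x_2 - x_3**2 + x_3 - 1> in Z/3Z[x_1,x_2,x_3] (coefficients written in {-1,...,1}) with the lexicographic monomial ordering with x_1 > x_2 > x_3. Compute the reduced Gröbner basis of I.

f_1 = x_1 + x_2 + 1, LT = x_1.
f_2 = -x_1 - x_2 - x_3**2 + x_3 - 1, LT = x_1.

S(f_1,f_2): lcm = x_1. S = -x_3**2 + x_3.
  leading term x_3**2: no divisor's leading term divides it; move -x_3**2 to the remainder.
  leading term x_3: no divisor's leading term divides it; move x_3 to the remainder.
  remainder -x_3**2 + x_3 ≠ 0; add g_3 = -x_3**2 + x_3 to the basis.

S(f_1,g_3): leading monomials are coprime, so the S-polynomial reduces to 0 (Buchberger's first criterion).
S(f_2,g_3): leading monomials are coprime, so the S-polynomial reduces to 0 (Buchberger's first criterion).
Every S-polynomial of the final basis reduces to 0, so we have a Gröbner basis.
Inter-reduce: drop elements whose leading term is divisible by another's, tail-reduce, and make monic.

G = {x_1 + x_2 + 1, x_3**2 - x_3}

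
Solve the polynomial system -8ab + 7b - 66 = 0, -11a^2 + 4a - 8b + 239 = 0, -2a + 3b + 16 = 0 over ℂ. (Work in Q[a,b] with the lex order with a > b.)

Compute a lex Gröbner basis by Buchberger's algorithm.
f_1 = -8ab + 7b - 66, LT = ab.
f_2 = -11a^2 + 4a - 8b + 239, LT = a^2.
f_3 = -2a + 3b + 16, LT = a.

S(f_1,f_2): lcm = a^2b. S = -45/88ab + 33/4a - 8/11b^2 + 239/11b.
  leading term ab: subtract (45/704)·f_1 from -45/88ab + 33/4a - 8/11b^2 + 239/11b → 33/4a - 8/11b^2 + 14981/704b + 135/32
  leading term a: subtract (-33/8)·f_3 from 33/4a - 8/11b^2 + 14981/704b + 135/32 → -8/11b^2 + 23693/704b + 2247/32
  leading term b^2: no divisor's leading term divides it; move -8/11b^2 to the remainder.
  leading term b: no divisor's leading term divides it; move 23693/704b to the remainder.
  leading term 1: no divisor's leading term divides it; move 2247/32 to the remainder.
  remainder -8/11b^2 + 23693/704b + 2247/32 ≠ 0; add h_4 = -8/11b^2 + 23693/704b + 2247/32 to the basis.

S(f_1,f_3): lcm = ab. S = 3/2b^2 + 57/8b + 33/4.
  leading term b^2: subtract (-33/16)·h_4 from 3/2b^2 + 57/8b + 33/4 → 78375/1024b + 78375/512
  leading term b: no divisor's leading term divides it; move 78375/1024b to the remainder.
  leading term 1: no divisor's leading term divides it; move 78375/512 to the remainder.
  remainder 78375/1024b + 78375/512 ≠ 0; add h_5 = 78375/1024b + 78375/512 to the basis.

The other S-polynomials (S(f_2,f_3), S(f_1,h_4), S(f_2,h_4), S(f_3,h_4), S(f_1,h_5), S(f_2,h_5), S(f_3,h_5), S(h_4,h_5)) all reduce to 0 modulo the current basis, so we have a Gröbner basis.
Inter-reduce: drop elements whose leading term is divisible by another's, tail-reduce, and make monic.
Reduced Gröbner basis: {a - 5, b + 2}.

A lex Gröbner basis eliminates variables successively. Here b + 2 depends only on b, with roots {-2}; lifting each root through the earlier basis elements recovers the full solutions.
  b = -2: the earlier basis element becomes a - 5 = 0, giving a = 5 — point (5, -2).

{(5, -2)}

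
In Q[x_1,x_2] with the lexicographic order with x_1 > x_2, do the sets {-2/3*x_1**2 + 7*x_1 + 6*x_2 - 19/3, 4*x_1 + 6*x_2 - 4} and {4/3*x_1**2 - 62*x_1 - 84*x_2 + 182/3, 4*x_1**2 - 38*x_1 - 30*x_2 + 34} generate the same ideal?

Yes, the ideals are equal.

Since reduced Gröbner bases are canonical representatives of ideals under a given ordering, it suffices to compute and compare them.
Buchberger on the first generating set:
f_1 = -2/3*x_1**2 + 7*x_1 + 6*x_2 - 19/3, LT = x_1**2.
f_2 = 4*x_1 + 6*x_2 - 4, LT = x_1.

S(f_1,f_2): lcm = x_1**2. S = -3/2*x_1*x_2 - 19/2*x_1 - 9*x_2 + 19/2.
  reduce S modulo (f_1, f_2):
  remainder 9/4*x_2**2 + 15/4*x_2 ≠ 0; add g_3 = 9/4*x_2**2 + 15/4*x_2 to the basis.

The other S-polynomials (S(f_1,g_3), S(f_2,g_3)) all reduce to 0 modulo the current basis, so we have a Gröbner basis.
Inter-reduce: drop elements whose leading term is divisible by another's, tail-reduce, and make monic.
Reduced Gröbner basis: {x_1 + 3/2*x_2 - 1, x_2**2 + 5/3*x_2}.

Buchberger on the second generating set:
h_1 = 4/3*x_1**2 - 62*x_1 - 84*x_2 + 182/3, LT = x_1**2.
h_2 = 4*x_1**2 - 38*x_1 - 30*x_2 + 34, LT = x_1**2.

S(h_1,h_2): lcm = x_1**2. S = -37*x_1 - 111/2*x_2 + 37.
  reduce S modulo (h_1, h_2):
  remainder -37*x_1 - 111/2*x_2 + 37 ≠ 0; add k_3 = -37*x_1 - 111/2*x_2 + 37 to the basis.

S(h_1,k_3): lcm = x_1**2. S = -3/2*x_1*x_2 - 91/2*x_1 - 63*x_2 + 91/2.
  reduce S modulo (h_1, h_2, k_3):
  remainder 9/4*x_2**2 + 15/4*x_2 ≠ 0; add k_4 = 9/4*x_2**2 + 15/4*x_2 to the basis.

The other S-polynomials (S(h_2,k_3), S(h_1,k_4), S(h_2,k_4), S(k_3,k_4)) all reduce to 0 modulo the current basis, so we have a Gröbner basis.
Inter-reduce: drop elements whose leading term is divisible by another's, tail-reduce, and make monic.
Reduced Gröbner basis: {x_1 + 3/2*x_2 - 1, x_2**2 + 5/3*x_2}.

Same reduced basis, so the two generating sets span the same ideal.
The choice of monomial ordering does not affect the verdict — as long as both bases are computed under the same ordering, their equality decides ideal equality.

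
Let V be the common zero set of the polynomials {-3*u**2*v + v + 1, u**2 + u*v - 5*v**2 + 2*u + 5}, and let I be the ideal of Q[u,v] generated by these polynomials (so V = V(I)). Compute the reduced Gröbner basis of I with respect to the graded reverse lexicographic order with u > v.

f_1 = -3*u**2*v + v + 1, LT = u**2*v.
f_2 = u**2 + u*v - 5*v**2 + 2*u + 5, LT = u**2.

S(f_1,f_2): lcm = u**2*v. S = -u*v**2 + 5*v**3 - 2*u*v - 16/3*v - 1/3.
  leading term u*v**2: no divisor's leading term divides it; move -u*v**2 to the remainder.
  leading term v**3: no divisor's leading term divides it; move 5*v**3 to the remainder.
  leading term u*v: no divisor's leading term divides it; move -2*u*v to the remainder.
  leading term v: no divisor's leading term divides it; move -16/3*v to the remainder.
  leading term 1: no divisor's leading term divides it; move -1/3 to the remainder.
  remainder -u*v**2 + 5*v**3 - 2*u*v - 16/3*v - 1/3 ≠ 0; add g_3 = -u*v**2 + 5*v**3 - 2*u*v - 16/3*v - 1/3 to the basis.

S(f_1,g_3): lcm = u**2*v**2. S = 5*u*v**3 - 2*u**2*v - 16/3*u*v - 1/3*v**2 - 1/3*u - 1/3*v.
  leading term u*v**3: subtract (-5*v)·g_3 from 5*u*v**3 - 2*u**2*v - 16/3*u*v - 1/3*v**2 - 1/3*u - 1/3*v → 25*v**4 - 2*u**2*v - 10*u*v**2 - 16/3*u*v - 27*v**2 - 1/3*u - 2*v
  leading term v**4: no divisor's leading term divides it; move 25*v**4 to the remainder.
  leading term u**2*v: subtract (2/3)·f_1 from -2*u**2*v - 10*u*v**2 - 16/3*u*v - 27*v**2 - 1/3*u - 2*v → -10*u*v**2 - 16/3*u*v - 27*v**2 - 1/3*u - 8/3*v - 2/3
  leading term u*v**2: subtract (10)·g_3 from -10*u*v**2 - 16/3*u*v - 27*v**2 - 1/3*u - 8/3*v - 2/3 → -50*v**3 + 44/3*u*v - 27*v**2 - 1/3*u + 152/3*v + 8/3
  leading term v**3: no divisor's leading term divides it; move -50*v**3 to the remainder.
  leading term u*v: no divisor's leading term divides it; move 44/3*u*v to the remainder.
  leading term v**2: no divisor's leading term divides it; move -27*v**2 to the remainder.
  leading term u: no divisor's leading term divides it; move -1/3*u to the remainder.
  leading term v: no divisor's leading term divides it; move 152/3*v to the remainder.
  leading term 1: no divisor's leading term divides it; move 8/3 to the remainder.
  remainder 25*v**4 - 50*v**3 + 44/3*u*v - 27*v**2 - 1/3*u + 152/3*v + 8/3 ≠ 0; add g_4 = 25*v**4 - 50*v**3 + 44/3*u*v - 27*v**2 - 1/3*u + 152/3*v + 8/3 to the basis.

The other S-polynomials (S(f_2,g_3), S(f_1,g_4), S(f_2,g_4), S(g_3,g_4)) all reduce to 0 modulo the current basis, so we have a Gröbner basis.
Inter-reduce: drop elements whose leading term is divisible by another's, tail-reduce, and make monic.

G = {v**4 - 2*v**3 + 44/75*u*v - 27/25*v**2 - 1/75*u + 152/75*v + 8/75, u*v**2 - 5*v**3 + 2*u*v + 16/3*v + 1/3, u**2 + u*v - 5*v**2 + 2*u + 5}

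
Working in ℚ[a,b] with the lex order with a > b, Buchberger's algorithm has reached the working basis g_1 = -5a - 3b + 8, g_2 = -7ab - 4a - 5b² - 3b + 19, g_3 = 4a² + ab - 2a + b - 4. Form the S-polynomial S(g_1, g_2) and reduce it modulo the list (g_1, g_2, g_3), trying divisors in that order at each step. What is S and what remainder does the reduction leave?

S(g_1, g_2) = -4/7a - 4/35b² - 71/35b + 19/7; remainder on division = -4/35b² - 59/35b + 9/5.

lcm(LM(g_1), LM(g_2)) = ab.
S = (lcm/LT(g_1))·g_1 − (lcm/LT(g_2))·g_2 = -4/7a - 4/35b² - 71/35b + 19/7.
Reduce S modulo (g_1, g_2, g_3) in that order:
  leading term a: subtract (4/35)·g_1 from -4/7a - 4/35b² - 71/35b + 19/7 → -4/35b² - 59/35b + 9/5
  leading term b²: no divisor's leading term divides it; move -4/35b² to the remainder.
  leading term b: no divisor's leading term divides it; move -59/35b to the remainder.
  leading term 1: no divisor's leading term divides it; move 9/5 to the remainder.
The remainder -4/35b² - 59/35b + 9/5 is nonzero, so it would be added as the next basis element.
An S-polynomial is built so that the two leading terms cancel; whether anything survives reduction is exactly the Gröbner-basis criterion.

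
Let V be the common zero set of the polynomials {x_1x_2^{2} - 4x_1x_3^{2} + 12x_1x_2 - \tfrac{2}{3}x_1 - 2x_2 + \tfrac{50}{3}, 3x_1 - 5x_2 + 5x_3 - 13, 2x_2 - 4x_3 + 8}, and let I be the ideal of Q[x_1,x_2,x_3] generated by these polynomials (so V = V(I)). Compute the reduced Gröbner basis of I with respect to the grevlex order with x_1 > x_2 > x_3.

G = {x_3^{2} - \tfrac{347}{60}x_3 + \tfrac{227}{30}, x_1 - \tfrac{5}{3}x_3 + \tfrac{7}{3}, x_2 - 2x_3 + 4}

f_1 = x_1x_2^{2} - 4x_1x_3^{2} + 12x_1x_2 - \tfrac{2}{3}x_1 - 2x_2 + \tfrac{50}{3}, LT = x_1x_2^{2}.
f_2 = 3x_1 - 5x_2 + 5x_3 - 13, LT = x_1.
f_3 = 2x_2 - 4x_3 + 8, LT = x_2.

S(f_1,f_2): lcm = x_1x_2^{2}. S = \tfrac{5}{3}x_2^{3} - \tfrac{5}{3}x_2^{2}x_3 - 4x_1x_3^{2} + 12x_1x_2 + \tfrac{13}{3}x_2^{2} - \tfrac{2}{3}x_1 - 2x_2 + \tfrac{50}{3}.
  leading term x_2^{3}: subtract (\tfrac{5}{6}x_2^{2})·f_3 from \tfrac{5}{3}x_2^{3} - \tfrac{5}{3}x_2^{2}x_3 - 4x_1x_3^{2} + 12x_1x_2 + \tfrac{13}{3}x_2^{2} - \tfrac{2}{3}x_1 - 2x_2 + \tfrac{50}{3} → \tfrac{5}{3}x_2^{2}x_3 - 4x_1x_3^{2} + 12x_1x_2 - \tfrac{7}{3}x_2^{2} - \tfrac{2}{3}x_1 - 2x_2 + \tfrac{50}{3}
  leading term x_2^{2}x_3: subtract (\tfrac{5}{6}x_2x_3)·f_3 from \tfrac{5}{3}x_2^{2}x_3 - 4x_1x_3^{2} + 12x_1x_2 - \tfrac{7}{3}x_2^{2} - \tfrac{2}{3}x_1 - 2x_2 + \tfrac{50}{3} → -4x_1x_3^{2} + \tfrac{10}{3}x_2x_3^{2} + 12x_1x_2 - \tfrac{7}{3}x_2^{2} - \tfrac{20}{3}x_2x_3 - \tfrac{2}{3}x_1 - 2x_2 + \tfrac{50}{3}
  leading term x_1x_3^{2}: subtract (-\tfrac{4}{3}x_3^{2})·f_2 from -4x_1x_3^{2} + \tfrac{10}{3}x_2x_3^{2} + 12x_1x_2 - \tfrac{7}{3}x_2^{2} - \tfrac{20}{3}x_2x_3 - \tfrac{2}{3}x_1 - 2x_2 + \tfrac{50}{3} → -\tfrac{10}{3}x_2x_3^{2} + \tfrac{20}{3}x_3^{3} + 12x_1x_2 - \tfrac{7}{3}x_2^{2} - \tfrac{20}{3}x_2x_3 - \tfrac{52}{3}x_3^{2} - \tfrac{2}{3}x_1 - 2x_2 + \tfrac{50}{3}
  leading term x_2x_3^{2}: subtract (-\tfrac{5}{3}x_3^{2})·f_3 from -\tfrac{10}{3}x_2x_3^{2} + \tfrac{20}{3}x_3^{3} + 12x_1x_2 - \tfrac{7}{3}x_2^{2} - \tfrac{20}{3}x_2x_3 - \tfrac{52}{3}x_3^{2} - \tfrac{2}{3}x_1 - 2x_2 + \tfrac{50}{3} → 12x_1x_2 - \tfrac{7}{3}x_2^{2} - \tfrac{20}{3}x_2x_3 - 4x_3^{2} - \tfrac{2}{3}x_1 - 2x_2 + \tfrac{50}{3}
  leading term x_1x_2: subtract (4x_2)·f_2 from 12x_1x_2 - \tfrac{7}{3}x_2^{2} - \tfrac{20}{3}x_2x_3 - 4x_3^{2} - \tfrac{2}{3}x_1 - 2x_2 + \tfrac{50}{3} → \tfrac{53}{3}x_2^{2} - \tfrac{80}{3}x_2x_3 - 4x_3^{2} - \tfrac{2}{3}x_1 + 50x_2 + \tfrac{50}{3}
  leading term x_2^{2}: subtract (\tfrac{53}{6}x_2)·f_3 from \tfrac{53}{3}x_2^{2} - \tfrac{80}{3}x_2x_3 - 4x_3^{2} - \tfrac{2}{3}x_1 + 50x_2 + \tfrac{50}{3} → \tfrac{26}{3}x_2x_3 - 4x_3^{2} - \tfrac{2}{3}x_1 - \tfrac{62}{3}x_2 + \tfrac{50}{3}
  leading term x_2x_3: subtract (\tfrac{13}{3}x_3)·f_3 from \tfrac{26}{3}x_2x_3 - 4x_3^{2} - \tfrac{2}{3}x_1 - \tfrac{62}{3}x_2 + \tfrac{50}{3} → \tfrac{40}{3}x_3^{2} - \tfrac{2}{3}x_1 - \tfrac{62}{3}x_2 - \tfrac{104}{3}x_3 + \tfrac{50}{3}
  leading term x_3^{2}: no divisor's leading term divides it; move \tfrac{40}{3}x_3^{2} to the remainder.
  leading term x_1: subtract (-\tfrac{2}{9})·f_2 from -\tfrac{2}{3}x_1 - \tfrac{62}{3}x_2 - \tfrac{104}{3}x_3 + \tfrac{50}{3} → -\tfrac{196}{9}x_2 - \tfrac{302}{9}x_3 + \tfrac{124}{9}
  leading term x_2: subtract (-\tfrac{98}{9})·f_3 from -\tfrac{196}{9}x_2 - \tfrac{302}{9}x_3 + \tfrac{124}{9} → -\tfrac{694}{9}x_3 + \tfrac{908}{9}
  leading term x_3: no divisor's leading term divides it; move -\tfrac{694}{9}x_3 to the remainder.
  leading term 1: no divisor's leading term divides it; move \tfrac{908}{9} to the remainder.
  remainder \tfrac{40}{3}x_3^{2} - \tfrac{694}{9}x_3 + \tfrac{908}{9} ≠ 0; add g_4 = \tfrac{40}{3}x_3^{2} - \tfrac{694}{9}x_3 + \tfrac{908}{9} to the basis.

The other S-polynomials (S(f_1,f_3), S(f_2,f_3), S(f_1,g_4), S(f_2,g_4), S(f_3,g_4)) all reduce to 0 modulo the current basis, so we have a Gröbner basis.
Inter-reduce: drop elements whose leading term is divisible by another's, tail-reduce, and make monic.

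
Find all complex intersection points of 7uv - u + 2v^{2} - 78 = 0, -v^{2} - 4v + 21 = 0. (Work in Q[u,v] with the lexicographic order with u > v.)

Compute a lex Gröbner basis by Buchberger's algorithm.
f_1 = 7uv - u + 2v^{2} - 78, LT = uv.
f_2 = -v^{2} - 4v + 21, LT = v^{2}.

S(f_1,f_2): lcm = uv^{2}. S = -\tfrac{29}{7}uv + 21u + \tfrac{2}{7}v^{3} - \tfrac{78}{7}v.
  leading term uv: subtract (-\tfrac{29}{49})·f_1 from -\tfrac{29}{7}uv + 21u + \tfrac{2}{7}v^{3} - \tfrac{78}{7}v → \tfrac{1000}{49}u + \tfrac{2}{7}v^{3} + \tfrac{58}{49}v^{2} - \tfrac{78}{7}v - \tfrac{2262}{49}
  leading term u: no divisor's leading term divides it; move \tfrac{1000}{49}u to the remainder.
  leading term v^{3}: subtract (-\tfrac{2}{7}v)·f_2 from \tfrac{2}{7}v^{3} + \tfrac{58}{49}v^{2} - \tfrac{78}{7}v - \tfrac{2262}{49} → \tfrac{2}{49}v^{2} - \tfrac{36}{7}v - \tfrac{2262}{49}
  leading term v^{2}: subtract (-\tfrac{2}{49})·f_2 from \tfrac{2}{49}v^{2} - \tfrac{36}{7}v - \tfrac{2262}{49} → -\tfrac{260}{49}v - \tfrac{2220}{49}
  leading term v: no divisor's leading term divides it; move -\tfrac{260}{49}v to the remainder.
  leading term 1: no divisor's leading term divides it; move -\tfrac{2220}{49} to the remainder.
  remainder \tfrac{1000}{49}u - \tfrac{260}{49}v - \tfrac{2220}{49} ≠ 0; add h_3 = \tfrac{1000}{49}u - \tfrac{260}{49}v - \tfrac{2220}{49} to the basis.

The other S-polynomials (S(f_1,h_3), S(f_2,h_3)) all reduce to 0 modulo the current basis, so we have a Gröbner basis.
Inter-reduce: drop elements whose leading term is divisible by another's, tail-reduce, and make monic.
Reduced Gröbner basis: {u - \tfrac{13}{50}v - \tfrac{111}{50}, v^{2} + 4v - 21}.

Elimination: the polynomial v^{2} + 4v - 21 lies in the elimination ideal for v, so v ∈ {-7, 3}. For each such v, the remaining basis elements (now univariate) give the rest of the solution.
  v = -7: the earlier basis element becomes u - \tfrac{2}{5} = 0, giving u = 2/5 — point (2/5, -7).
  v = 3: the earlier basis element becomes u - 3 = 0, giving u = 3 — point (3, 3).

{(2/5, -7), (3, 3)}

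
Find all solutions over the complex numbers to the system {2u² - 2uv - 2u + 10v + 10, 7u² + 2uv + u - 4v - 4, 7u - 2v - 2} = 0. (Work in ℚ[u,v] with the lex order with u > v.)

Compute a lex Gröbner basis by Buchberger's algorithm.
f_1 = 2u² - 2uv - 2u + 10v + 10, LT = u².
f_2 = 7u² + 2uv + u - 4v - 4, LT = u².
f_3 = 7u - 2v - 2, LT = u.

S(f_1,f_2): lcm = u². S = -9/7uv - 8/7u + 39/7v + 39/7.
  reduce S modulo (f_1, f_2, f_3):
  remainder -18/49v² + 239/49v + 257/49 ≠ 0; add h_4 = -18/49v² + 239/49v + 257/49 to the basis.

S(f_1,f_3): lcm = u². S = -5/7uv - 5/7u + 5v + 5.
  reduce S modulo (f_1, f_2, f_3, h_4):
  remainder 830/441v + 830/441 ≠ 0; add h_5 = 830/441v + 830/441 to the basis.

The other S-polynomials (S(f_2,f_3), S(f_1,h_4), S(f_2,h_4), S(f_3,h_4), S(f_1,h_5), S(f_2,h_5), S(f_3,h_5), S(h_4,h_5)) all reduce to 0 modulo the current basis, so we have a Gröbner basis.
Inter-reduce: drop elements whose leading term is divisible by another's, tail-reduce, and make monic.
Reduced Gröbner basis: {u, v + 1}.

Elimination: the polynomial v + 1 lies in the elimination ideal for v, so v ∈ {-1}. For each such v, the remaining basis elements (now univariate) give the rest of the solution.
  v = -1: the earlier basis element becomes u = 0, giving u = 0 — point (0, -1).

{(0, -1)}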